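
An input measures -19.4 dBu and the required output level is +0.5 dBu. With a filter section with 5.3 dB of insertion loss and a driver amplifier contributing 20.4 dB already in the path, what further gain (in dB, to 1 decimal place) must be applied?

4.8 dB

The required make-up gain is the shortfall in the dB sum.
G = +0.5 − (-19.4) + 5.3 − 20.4 = 4.8 dB.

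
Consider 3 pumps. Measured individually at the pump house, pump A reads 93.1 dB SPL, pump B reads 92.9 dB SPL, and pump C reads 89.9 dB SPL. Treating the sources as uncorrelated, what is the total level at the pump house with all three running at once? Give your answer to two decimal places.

96.96 dB SPL

Uncorrelated sources add in intensity (power), not in dB.
L_total = 10·log₁₀(10^(93.1/10) + 10^(92.9/10) + 10^(89.9/10)) = 10·log₁₀(4969000000) = 96.96 dB SPL.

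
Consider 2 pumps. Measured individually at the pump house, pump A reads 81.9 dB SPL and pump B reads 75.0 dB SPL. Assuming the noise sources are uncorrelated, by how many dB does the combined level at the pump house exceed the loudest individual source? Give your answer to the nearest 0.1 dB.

Add the sources as powers (linear), then convert back to dB:
L_total = 10·log₁₀(10^(81.9/10) + 10^(75.0/10)) = 82.71 dB SPL.
Excess over the loudest (81.9 dB): 82.71 − 81.9 = 0.8 dB.

0.8 dB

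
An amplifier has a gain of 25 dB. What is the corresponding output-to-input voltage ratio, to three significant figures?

17.8

Voltage ratio = 10^(dB/20).
10^(25/20) = 10^(1.250) = 17.8.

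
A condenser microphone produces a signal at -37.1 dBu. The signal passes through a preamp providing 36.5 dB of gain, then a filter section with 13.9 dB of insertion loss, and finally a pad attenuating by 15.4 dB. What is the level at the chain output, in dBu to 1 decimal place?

-29.9 dBu

In dB, series stages simply add:
-37.1 + 36.5 − 13.9 − 15.4 = -29.9 dBu.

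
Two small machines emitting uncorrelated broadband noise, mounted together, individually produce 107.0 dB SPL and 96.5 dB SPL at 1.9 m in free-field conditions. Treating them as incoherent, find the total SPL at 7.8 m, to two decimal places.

Combined at 1.9 m: 10·log₁₀(10^(107.0/10)+10^(96.5/10)) = 107.371 dB SPL.
Then apply −20·log₁₀(7.8/1.9) = -12.267 dB → 95.10 dB SPL.

95.10 dB SPL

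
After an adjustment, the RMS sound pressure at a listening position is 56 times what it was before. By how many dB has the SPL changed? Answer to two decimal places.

34.96 dB

SPL change from a pressure ratio uses the 20·log₁₀ form:
20·log₁₀(56) = 34.96 dB.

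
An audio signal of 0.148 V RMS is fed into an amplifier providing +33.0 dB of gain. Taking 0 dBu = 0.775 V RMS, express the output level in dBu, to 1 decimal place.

Input level: 20·log₁₀(0.148/0.775) = -14.38 dBu.
Output: -14.38 + 33.0 = +18.6 dBu.

+18.6 dBu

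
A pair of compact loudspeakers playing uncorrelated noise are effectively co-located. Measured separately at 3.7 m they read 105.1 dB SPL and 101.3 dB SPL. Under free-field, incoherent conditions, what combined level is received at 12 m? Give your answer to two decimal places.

96.39 dB SPL

Combined at 3.7 m: 10·log₁₀(10^(105.1/10)+10^(101.3/10)) = 106.613 dB SPL.
Then apply −20·log₁₀(12/3.7) = -10.220 dB → 96.39 dB SPL.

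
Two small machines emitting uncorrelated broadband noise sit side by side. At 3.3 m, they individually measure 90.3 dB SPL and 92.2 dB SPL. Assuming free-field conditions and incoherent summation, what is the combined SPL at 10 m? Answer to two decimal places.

Combined at 3.3 m: 10·log₁₀(10^(90.3/10)+10^(92.2/10)) = 94.363 dB SPL.
Then apply −20·log₁₀(10/3.3) = -9.630 dB → 84.73 dB SPL.

84.73 dB SPL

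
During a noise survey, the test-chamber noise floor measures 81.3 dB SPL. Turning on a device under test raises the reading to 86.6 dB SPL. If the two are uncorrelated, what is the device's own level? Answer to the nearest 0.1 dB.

Subtract intensities: L_src = 10·log₁₀(10^(L_total/10) − 10^(L_bg/10)).
L_src = 10·log₁₀(10^(86.6/10) − 10^(81.3/10)) = 10·log₁₀(322200000) = 85.1 dB SPL.

85.1 dB SPL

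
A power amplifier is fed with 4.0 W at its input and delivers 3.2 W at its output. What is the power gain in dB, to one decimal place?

For a power ratio, dB = 10·log₁₀(P₂/P₁).
10·log₁₀(3.2/4.0) = 10·log₁₀(0.8000) = -1.0 dB.

-1.0 dB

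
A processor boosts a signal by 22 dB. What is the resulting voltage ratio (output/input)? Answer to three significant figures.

Voltage ratio = 10^(dB/20).
10^(22/20) = 10^(1.100) = 12.6.

12.6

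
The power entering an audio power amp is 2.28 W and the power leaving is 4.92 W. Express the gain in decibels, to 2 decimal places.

Power is a power quantity, so gain = 10·log₁₀(P_out/P_in).
10·log₁₀(4.92/2.28) = 10·log₁₀(2.158) = 3.34 dB.

3.34 dB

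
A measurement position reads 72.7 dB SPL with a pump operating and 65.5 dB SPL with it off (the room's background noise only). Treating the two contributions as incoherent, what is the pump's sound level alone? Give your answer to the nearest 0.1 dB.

71.8 dB SPL

Subtract intensities: L_src = 10·log₁₀(10^(L_total/10) − 10^(L_bg/10)).
L_src = 10·log₁₀(10^(72.7/10) − 10^(65.5/10)) = 10·log₁₀(15070000) = 71.8 dB SPL.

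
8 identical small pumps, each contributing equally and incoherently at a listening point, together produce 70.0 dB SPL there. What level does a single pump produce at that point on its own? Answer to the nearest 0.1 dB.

8 equal incoherent sources add 10·log₁₀(8) = 9.03 dB over one source.
L_one = 70.0 − 9.03 = 61.0 dB SPL.

61.0 dB SPL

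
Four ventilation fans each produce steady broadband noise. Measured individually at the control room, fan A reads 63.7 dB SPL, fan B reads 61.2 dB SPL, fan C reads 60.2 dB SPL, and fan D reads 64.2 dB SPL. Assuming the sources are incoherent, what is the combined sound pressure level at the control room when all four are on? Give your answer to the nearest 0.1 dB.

68.7 dB SPL

Uncorrelated sources add in intensity (power), not in dB.
L_total = 10·log₁₀(10^(63.7/10) + 10^(61.2/10) + 10^(60.2/10) + 10^(64.2/10)) = 10·log₁₀(7340000) = 68.7 dB SPL.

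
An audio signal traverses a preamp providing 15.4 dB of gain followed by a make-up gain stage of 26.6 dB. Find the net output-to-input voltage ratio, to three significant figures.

Net gain = 15.4 + 26.6 = 42.0 dB.
Voltage ratio = 10^(42.0/20) = 126.

126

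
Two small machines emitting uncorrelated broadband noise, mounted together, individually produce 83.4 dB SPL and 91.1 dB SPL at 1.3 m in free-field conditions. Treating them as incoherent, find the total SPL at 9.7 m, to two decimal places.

74.32 dB SPL

Combined at 1.3 m: 10·log₁₀(10^(83.4/10)+10^(91.1/10)) = 91.781 dB SPL.
Then apply −20·log₁₀(9.7/1.3) = -17.457 dB → 74.32 dB SPL.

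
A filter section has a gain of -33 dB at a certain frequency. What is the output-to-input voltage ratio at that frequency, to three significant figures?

0.0224

Voltage ratio = 10^(dB/20).
10^(-33/20) = 10^(-1.650) = 0.0224.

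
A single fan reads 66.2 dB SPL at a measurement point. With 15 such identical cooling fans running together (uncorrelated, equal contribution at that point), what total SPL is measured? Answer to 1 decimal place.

78.0 dB SPL

15 equal incoherent sources raise the level by 10·log₁₀(15) = 11.76 dB.
L_total = 66.2 + 11.76 = 78.0 dB SPL.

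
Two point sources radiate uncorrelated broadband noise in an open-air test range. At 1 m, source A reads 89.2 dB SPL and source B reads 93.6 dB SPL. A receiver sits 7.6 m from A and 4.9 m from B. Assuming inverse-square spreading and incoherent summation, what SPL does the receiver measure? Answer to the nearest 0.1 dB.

At the listener: L_A = 89.2 − 20·log₁₀(7.6) = 71.58 dB; L_B = 93.6 − 20·log₁₀(4.9) = 79.80 dB.
Combined: 10·log₁₀(10^(71.58/10)+10^(79.80/10)) = 80.4 dB SPL.

80.4 dB SPL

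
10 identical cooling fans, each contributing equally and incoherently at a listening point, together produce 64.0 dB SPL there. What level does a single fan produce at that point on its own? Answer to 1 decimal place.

54.0 dB SPL

10 equal incoherent sources add 10·log₁₀(10) = 10.00 dB over one source.
L_one = 64.0 − 10.00 = 54.0 dB SPL.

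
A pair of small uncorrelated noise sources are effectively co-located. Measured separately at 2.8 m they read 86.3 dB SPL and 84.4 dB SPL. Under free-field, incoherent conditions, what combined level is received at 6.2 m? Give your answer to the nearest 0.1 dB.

81.6 dB SPL

Combined at 2.8 m: 10·log₁₀(10^(86.3/10)+10^(84.4/10)) = 88.46 dB SPL.
Then apply −20·log₁₀(6.2/2.8) = -6.90 dB → 81.6 dB SPL.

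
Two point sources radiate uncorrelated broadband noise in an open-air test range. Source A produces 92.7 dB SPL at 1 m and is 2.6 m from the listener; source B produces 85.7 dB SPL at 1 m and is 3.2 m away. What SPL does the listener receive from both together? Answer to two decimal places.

At the listener: L_A = 92.7 − 20·log₁₀(2.6) = 84.401 dB; L_B = 85.7 − 20·log₁₀(3.2) = 75.597 dB.
Combined: 10·log₁₀(10^(84.401/10)+10^(75.597/10)) = 84.94 dB SPL.

84.94 dB SPL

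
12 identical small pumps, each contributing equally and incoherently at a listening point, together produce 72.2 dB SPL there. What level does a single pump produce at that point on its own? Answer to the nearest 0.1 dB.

61.4 dB SPL

12 equal incoherent sources add 10·log₁₀(12) = 10.79 dB over one source.
L_one = 72.2 − 10.79 = 61.4 dB SPL.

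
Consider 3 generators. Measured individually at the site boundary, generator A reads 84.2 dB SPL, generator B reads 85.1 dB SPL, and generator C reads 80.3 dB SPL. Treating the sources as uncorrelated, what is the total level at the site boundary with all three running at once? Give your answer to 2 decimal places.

88.41 dB SPL

Add the sources as powers (linear), then convert back to dB:
L_total = 10·log₁₀(10^(84.2/10) + 10^(85.1/10) + 10^(80.3/10)) = 10·log₁₀(693800000) = 88.41 dB SPL.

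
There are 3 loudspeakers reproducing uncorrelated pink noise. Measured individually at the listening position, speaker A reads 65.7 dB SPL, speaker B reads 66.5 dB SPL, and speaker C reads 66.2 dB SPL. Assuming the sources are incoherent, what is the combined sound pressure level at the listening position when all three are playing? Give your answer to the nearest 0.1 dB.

70.9 dB SPL

Uncorrelated sources add in intensity (power), not in dB.
L_total = 10·log₁₀(10^(65.7/10) + 10^(66.5/10) + 10^(66.2/10)) = 10·log₁₀(12350000) = 70.9 dB SPL.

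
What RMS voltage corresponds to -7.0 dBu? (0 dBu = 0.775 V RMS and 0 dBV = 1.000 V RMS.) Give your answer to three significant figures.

V = 0.775 V × 10^(-7.0/20).
= 0.775 × 0.4467 = 0.346 V.

0.346 V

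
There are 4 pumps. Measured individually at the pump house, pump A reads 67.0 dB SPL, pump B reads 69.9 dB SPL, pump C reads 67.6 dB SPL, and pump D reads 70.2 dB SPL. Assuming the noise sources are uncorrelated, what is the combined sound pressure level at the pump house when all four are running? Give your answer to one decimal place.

Uncorrelated sources add in intensity (power), not in dB.
L_total = 10·log₁₀(10^(67.0/10) + 10^(69.9/10) + 10^(67.6/10) + 10^(70.2/10)) = 10·log₁₀(31010000) = 74.9 dB SPL.

74.9 dB SPL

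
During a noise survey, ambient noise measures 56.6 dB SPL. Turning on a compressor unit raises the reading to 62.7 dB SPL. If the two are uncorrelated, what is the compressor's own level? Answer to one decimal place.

61.5 dB SPL

Background correction is a power subtraction:
L_src = 10·log₁₀(10^(62.7/10) − 10^(56.6/10)) = 10·log₁₀(1405000) = 61.5 dB SPL.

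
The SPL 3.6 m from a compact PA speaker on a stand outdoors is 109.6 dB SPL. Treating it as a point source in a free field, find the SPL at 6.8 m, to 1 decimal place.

For a point source in a free field, ΔL = −20·log₁₀(d₂/d₁).
ΔL = −20·log₁₀(6.8/3.6) = -5.52 dB, so L₂ = 109.6 + (-5.52) = 104.1 dB SPL.

104.1 dB SPL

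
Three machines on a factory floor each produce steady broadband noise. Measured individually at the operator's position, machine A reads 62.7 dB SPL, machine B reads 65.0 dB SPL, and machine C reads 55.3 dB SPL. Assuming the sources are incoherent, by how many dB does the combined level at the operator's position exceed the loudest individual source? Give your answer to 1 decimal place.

2.3 dB

Incoherent sources sum as intensities:
L_total = 10·log₁₀(10^(62.7/10) + 10^(65.0/10) + 10^(55.3/10)) = 67.29 dB SPL.
Excess over the loudest (65.0 dB): 67.29 − 65.0 = 2.3 dB.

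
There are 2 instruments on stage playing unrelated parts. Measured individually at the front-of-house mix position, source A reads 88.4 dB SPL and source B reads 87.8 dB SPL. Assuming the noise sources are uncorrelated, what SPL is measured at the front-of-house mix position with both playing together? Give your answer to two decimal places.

91.12 dB SPL

Add the sources as powers (linear), then convert back to dB:
L_total = 10·log₁₀(10^(88.4/10) + 10^(87.8/10)) = 10·log₁₀(1294000000) = 91.12 dB SPL.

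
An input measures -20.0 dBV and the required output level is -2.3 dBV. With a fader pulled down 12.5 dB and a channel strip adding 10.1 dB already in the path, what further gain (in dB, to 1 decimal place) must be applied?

The required make-up gain is the shortfall in the dB sum.
G = -2.3 − (-20.0) + 12.5 − 10.1 = 20.1 dB.

20.1 dB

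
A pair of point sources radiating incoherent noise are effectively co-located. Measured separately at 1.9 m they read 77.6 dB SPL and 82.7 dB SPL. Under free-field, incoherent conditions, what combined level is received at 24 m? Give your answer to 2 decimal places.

Combined at 1.9 m: 10·log₁₀(10^(77.6/10)+10^(82.7/10)) = 83.869 dB SPL.
Then apply −20·log₁₀(24/1.9) = -22.029 dB → 61.84 dB SPL.

61.84 dB SPL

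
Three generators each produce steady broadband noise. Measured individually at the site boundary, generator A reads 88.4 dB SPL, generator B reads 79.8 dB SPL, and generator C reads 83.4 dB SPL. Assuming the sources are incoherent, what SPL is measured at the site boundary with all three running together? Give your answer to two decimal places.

90.03 dB SPL

Uncorrelated sources add in intensity (power), not in dB.
L_total = 10·log₁₀(10^(88.4/10) + 10^(79.8/10) + 10^(83.4/10)) = 10·log₁₀(1006000000) = 90.03 dB SPL.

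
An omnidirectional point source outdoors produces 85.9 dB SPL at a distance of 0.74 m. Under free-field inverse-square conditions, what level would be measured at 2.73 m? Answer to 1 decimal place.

74.6 dB SPL

Inverse-square spreading gives ΔL = −20·log₁₀(d₂/d₁).
ΔL = −20·log₁₀(2.73/0.74) = -11.34 dB, so L₂ = 85.9 + (-11.34) = 74.6 dB SPL.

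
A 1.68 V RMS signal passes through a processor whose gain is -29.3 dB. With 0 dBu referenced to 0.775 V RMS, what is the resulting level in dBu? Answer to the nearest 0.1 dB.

Input level: 20·log₁₀(1.68/0.775) = 6.72 dBu.
Output: 6.72 − 29.3 = -22.6 dBu.

-22.6 dBu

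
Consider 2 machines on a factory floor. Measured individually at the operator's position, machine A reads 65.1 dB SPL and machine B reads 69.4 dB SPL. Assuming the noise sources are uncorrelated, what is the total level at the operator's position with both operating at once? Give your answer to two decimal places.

Incoherent sources sum as intensities:
L_total = 10·log₁₀(10^(65.1/10) + 10^(69.4/10)) = 10·log₁₀(11950000) = 70.77 dB SPL.

70.77 dB SPL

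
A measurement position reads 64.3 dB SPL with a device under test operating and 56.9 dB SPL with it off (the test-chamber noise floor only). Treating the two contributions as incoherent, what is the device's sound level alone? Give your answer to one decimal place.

Subtract intensities: L_src = 10·log₁₀(10^(L_total/10) − 10^(L_bg/10)).
L_src = 10·log₁₀(10^(64.3/10) − 10^(56.9/10)) = 10·log₁₀(2202000) = 63.4 dB SPL.

63.4 dB SPL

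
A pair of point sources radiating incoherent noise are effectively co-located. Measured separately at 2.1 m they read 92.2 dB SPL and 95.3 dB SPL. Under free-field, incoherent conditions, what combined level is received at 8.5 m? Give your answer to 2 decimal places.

Combined at 2.1 m: 10·log₁₀(10^(92.2/10)+10^(95.3/10)) = 97.031 dB SPL.
Then apply −20·log₁₀(8.5/2.1) = -12.144 dB → 84.89 dB SPL.

84.89 dB SPL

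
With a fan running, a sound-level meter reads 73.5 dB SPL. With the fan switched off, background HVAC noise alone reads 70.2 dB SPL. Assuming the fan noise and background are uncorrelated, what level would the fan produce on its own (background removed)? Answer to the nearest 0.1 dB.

70.8 dB SPL

Subtract intensities: L_src = 10·log₁₀(10^(L_total/10) − 10^(L_bg/10)).
L_src = 10·log₁₀(10^(73.5/10) − 10^(70.2/10)) = 10·log₁₀(11920000) = 70.8 dB SPL.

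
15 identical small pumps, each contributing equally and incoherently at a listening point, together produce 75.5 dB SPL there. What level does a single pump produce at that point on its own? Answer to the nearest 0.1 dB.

63.7 dB SPL

15 equal incoherent sources add 10·log₁₀(15) = 11.76 dB over one source.
L_one = 75.5 − 11.76 = 63.7 dB SPL.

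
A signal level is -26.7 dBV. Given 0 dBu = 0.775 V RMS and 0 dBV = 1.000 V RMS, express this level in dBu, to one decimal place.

The offset between the scales is 20·log₁₀(0.775/1.000) = −2.214 dB.
So dBu = -26.7 + 2.214 = -24.5 dBu.

-24.5 dBu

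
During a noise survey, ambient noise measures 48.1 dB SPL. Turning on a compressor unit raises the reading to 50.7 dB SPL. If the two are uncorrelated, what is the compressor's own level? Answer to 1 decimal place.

Subtract intensities: L_src = 10·log₁₀(10^(L_total/10) − 10^(L_bg/10)).
L_src = 10·log₁₀(10^(50.7/10) − 10^(48.1/10)) = 10·log₁₀(52920) = 47.2 dB SPL.

47.2 dB SPL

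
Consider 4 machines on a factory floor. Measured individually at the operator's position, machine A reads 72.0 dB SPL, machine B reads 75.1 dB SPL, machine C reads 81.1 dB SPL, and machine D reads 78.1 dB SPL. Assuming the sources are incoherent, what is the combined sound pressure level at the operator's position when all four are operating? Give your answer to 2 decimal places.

Add the sources as powers (linear), then convert back to dB:
L_total = 10·log₁₀(10^(72.0/10) + 10^(75.1/10) + 10^(81.1/10) + 10^(78.1/10)) = 10·log₁₀(241600000) = 83.83 dB SPL.

83.83 dB SPL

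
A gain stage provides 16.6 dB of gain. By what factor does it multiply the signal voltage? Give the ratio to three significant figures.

6.76

Voltage ratio = 10^(dB/20).
10^(16.6/20) = 10^(0.8300) = 6.76.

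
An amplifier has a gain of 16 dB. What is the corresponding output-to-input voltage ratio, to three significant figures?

Voltage ratio = 10^(dB/20).
10^(16/20) = 10^(0.8000) = 6.31.

6.31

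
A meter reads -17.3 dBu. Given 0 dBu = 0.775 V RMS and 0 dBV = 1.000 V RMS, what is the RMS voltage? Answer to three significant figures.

V = 0.775 V × 10^(-17.3/20).
= 0.775 × 0.1365 = 0.106 V.

0.106 V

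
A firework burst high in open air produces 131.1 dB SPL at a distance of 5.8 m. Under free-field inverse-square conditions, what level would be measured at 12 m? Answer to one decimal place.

124.8 dB SPL

For a point source in a free field, ΔL = −20·log₁₀(d₂/d₁).
ΔL = −20·log₁₀(12/5.8) = -6.32 dB, so L₂ = 131.1 + (-6.32) = 124.8 dB SPL.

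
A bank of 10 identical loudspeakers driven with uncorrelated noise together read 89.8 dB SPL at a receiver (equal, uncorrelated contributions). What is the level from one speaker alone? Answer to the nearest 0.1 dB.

10 equal incoherent sources add 10·log₁₀(10) = 10.00 dB over one source.
L_one = 89.8 − 10.00 = 79.8 dB SPL.

79.8 dB SPL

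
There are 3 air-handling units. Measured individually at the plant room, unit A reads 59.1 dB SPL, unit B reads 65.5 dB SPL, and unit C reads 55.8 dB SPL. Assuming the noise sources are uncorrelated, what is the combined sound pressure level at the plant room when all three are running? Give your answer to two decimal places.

66.76 dB SPL

Incoherent sources sum as intensities:
L_total = 10·log₁₀(10^(59.1/10) + 10^(65.5/10) + 10^(55.8/10)) = 10·log₁₀(4741000) = 66.76 dB SPL.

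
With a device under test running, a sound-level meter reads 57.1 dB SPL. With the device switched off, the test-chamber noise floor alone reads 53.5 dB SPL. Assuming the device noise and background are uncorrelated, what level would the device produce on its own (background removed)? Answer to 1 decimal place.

Background correction is a power subtraction:
L_src = 10·log₁₀(10^(57.1/10) − 10^(53.5/10)) = 10·log₁₀(289000) = 54.6 dB SPL.

54.6 dB SPL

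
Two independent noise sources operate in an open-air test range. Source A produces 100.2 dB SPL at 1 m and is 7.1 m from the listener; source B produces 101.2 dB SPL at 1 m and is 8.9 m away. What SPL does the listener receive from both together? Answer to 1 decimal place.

85.7 dB SPL

At the listener: L_A = 100.2 − 20·log₁₀(7.1) = 83.17 dB; L_B = 101.2 − 20·log₁₀(8.9) = 82.21 dB.
Combined: 10·log₁₀(10^(83.17/10)+10^(82.21/10)) = 85.7 dB SPL.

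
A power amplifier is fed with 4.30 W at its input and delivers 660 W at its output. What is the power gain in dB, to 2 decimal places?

21.86 dB

For a power ratio, dB = 10·log₁₀(P₂/P₁).
10·log₁₀(660/4.30) = 10·log₁₀(153.5) = 21.86 dB.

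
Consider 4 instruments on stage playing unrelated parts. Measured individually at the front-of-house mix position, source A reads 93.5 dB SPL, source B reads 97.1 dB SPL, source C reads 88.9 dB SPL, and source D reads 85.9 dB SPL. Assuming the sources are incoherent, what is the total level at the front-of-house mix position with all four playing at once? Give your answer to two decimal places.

99.31 dB SPL

Uncorrelated sources add in intensity (power), not in dB.
L_total = 10·log₁₀(10^(93.5/10) + 10^(97.1/10) + 10^(88.9/10) + 10^(85.9/10)) = 10·log₁₀(8533000000) = 99.31 dB SPL.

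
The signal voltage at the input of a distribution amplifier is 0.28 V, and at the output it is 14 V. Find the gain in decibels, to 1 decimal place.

34.0 dB

Voltage ratio → dB uses the 20·log₁₀ form:
20·log₁₀(14/0.28) = 20·log₁₀(50.00) = 34.0 dB.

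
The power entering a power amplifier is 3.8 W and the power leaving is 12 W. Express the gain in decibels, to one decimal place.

Power ratio → dB uses the 10·log₁₀ form:
10·log₁₀(12/3.8) = 10·log₁₀(3.158) = 5.0 dB.

5.0 dB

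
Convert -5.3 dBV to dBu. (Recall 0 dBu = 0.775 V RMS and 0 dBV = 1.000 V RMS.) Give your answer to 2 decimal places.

-3.09 dBu

The offset between the scales is 20·log₁₀(0.775/1.000) = −2.214 dB.
So dBu = -5.3 + 2.214 = -3.09 dBu.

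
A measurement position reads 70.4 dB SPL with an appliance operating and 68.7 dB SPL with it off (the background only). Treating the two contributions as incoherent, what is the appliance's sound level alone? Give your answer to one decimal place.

Subtract intensities: L_src = 10·log₁₀(10^(L_total/10) − 10^(L_bg/10)).
L_src = 10·log₁₀(10^(70.4/10) − 10^(68.7/10)) = 10·log₁₀(3552000) = 65.5 dB SPL.

65.5 dB SPL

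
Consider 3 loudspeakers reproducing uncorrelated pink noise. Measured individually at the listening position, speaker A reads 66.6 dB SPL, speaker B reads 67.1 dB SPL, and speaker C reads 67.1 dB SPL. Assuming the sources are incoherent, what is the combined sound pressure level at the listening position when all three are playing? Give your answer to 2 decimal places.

Incoherent sources sum as intensities:
L_total = 10·log₁₀(10^(66.6/10) + 10^(67.1/10) + 10^(67.1/10)) = 10·log₁₀(14830000) = 71.71 dB SPL.

71.71 dB SPL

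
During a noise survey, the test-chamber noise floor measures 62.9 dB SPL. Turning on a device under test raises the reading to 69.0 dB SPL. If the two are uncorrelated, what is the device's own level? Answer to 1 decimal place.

Remove the background by subtracting linear intensities:
L_src = 10·log₁₀(10^(69.0/10) − 10^(62.9/10)) = 10·log₁₀(5993000) = 67.8 dB SPL.

67.8 dB SPL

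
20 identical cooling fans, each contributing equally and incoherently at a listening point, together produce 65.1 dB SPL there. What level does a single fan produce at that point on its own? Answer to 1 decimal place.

52.1 dB SPL

20 equal incoherent sources add 10·log₁₀(20) = 13.01 dB over one source.
L_one = 65.1 − 13.01 = 52.1 dB SPL.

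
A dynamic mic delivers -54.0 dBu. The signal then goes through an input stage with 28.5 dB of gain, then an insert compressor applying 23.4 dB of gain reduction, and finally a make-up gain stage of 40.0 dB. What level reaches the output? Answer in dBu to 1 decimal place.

-8.9 dBu

In dB, series stages simply add:
-54.0 + 28.5 − 23.4 + 40.0 = -8.9 dBu.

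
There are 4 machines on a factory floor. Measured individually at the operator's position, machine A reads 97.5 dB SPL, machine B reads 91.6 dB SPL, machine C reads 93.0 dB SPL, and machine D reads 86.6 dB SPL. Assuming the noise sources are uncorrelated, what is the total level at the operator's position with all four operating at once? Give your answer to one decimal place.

Add the sources as powers (linear), then convert back to dB:
L_total = 10·log₁₀(10^(97.5/10) + 10^(91.6/10) + 10^(93.0/10) + 10^(86.6/10)) = 10·log₁₀(9521000000) = 99.8 dB SPL.

99.8 dB SPL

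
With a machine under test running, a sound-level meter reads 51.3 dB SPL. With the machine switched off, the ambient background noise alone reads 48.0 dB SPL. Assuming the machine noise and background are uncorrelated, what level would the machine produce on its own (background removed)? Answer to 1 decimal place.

48.6 dB SPL

Background correction is a power subtraction:
L_src = 10·log₁₀(10^(51.3/10) − 10^(48.0/10)) = 10·log₁₀(71800) = 48.6 dB SPL.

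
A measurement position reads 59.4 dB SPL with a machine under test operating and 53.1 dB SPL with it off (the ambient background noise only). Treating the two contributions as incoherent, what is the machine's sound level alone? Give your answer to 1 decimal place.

Remove the background by subtracting linear intensities:
L_src = 10·log₁₀(10^(59.4/10) − 10^(53.1/10)) = 10·log₁₀(666800) = 58.2 dB SPL.

58.2 dB SPL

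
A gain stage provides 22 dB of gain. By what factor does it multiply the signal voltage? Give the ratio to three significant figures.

12.6

Voltage ratio = 10^(dB/20).
10^(22/20) = 10^(1.100) = 12.6.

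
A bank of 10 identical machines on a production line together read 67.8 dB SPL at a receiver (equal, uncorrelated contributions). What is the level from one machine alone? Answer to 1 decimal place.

10 equal incoherent sources add 10·log₁₀(10) = 10.00 dB over one source.
L_one = 67.8 − 10.00 = 57.8 dB SPL.

57.8 dB SPL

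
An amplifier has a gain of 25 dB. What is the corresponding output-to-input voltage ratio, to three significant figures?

17.8

Voltage ratio = 10^(dB/20).
10^(25/20) = 10^(1.250) = 17.8.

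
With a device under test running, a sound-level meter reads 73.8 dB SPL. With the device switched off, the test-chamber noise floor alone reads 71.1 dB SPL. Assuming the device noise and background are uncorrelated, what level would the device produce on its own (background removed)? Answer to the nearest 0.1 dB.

Remove the background by subtracting linear intensities:
L_src = 10·log₁₀(10^(73.8/10) − 10^(71.1/10)) = 10·log₁₀(11110000) = 70.5 dB SPL.

70.5 dB SPL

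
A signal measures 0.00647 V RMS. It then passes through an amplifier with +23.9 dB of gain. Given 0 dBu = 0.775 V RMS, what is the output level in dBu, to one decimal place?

Input level: 20·log₁₀(0.00647/0.775) = -41.57 dBu.
Output: -41.57 + 23.9 = -17.7 dBu.

-17.7 dBu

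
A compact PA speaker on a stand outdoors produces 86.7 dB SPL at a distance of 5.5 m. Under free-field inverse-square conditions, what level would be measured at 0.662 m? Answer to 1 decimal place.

105.1 dB SPL

For a point source in a free field, ΔL = −20·log₁₀(d₂/d₁).
ΔL = −20·log₁₀(0.662/5.5) = 18.39 dB, so L₂ = 86.7 + (18.39) = 105.1 dB SPL.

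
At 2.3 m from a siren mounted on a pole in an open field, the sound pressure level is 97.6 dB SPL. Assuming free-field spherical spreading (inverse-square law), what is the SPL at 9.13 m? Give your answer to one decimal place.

85.6 dB SPL

Free-field point source: level drops by 20·log₁₀ of the distance ratio.
ΔL = −20·log₁₀(9.13/2.3) = -11.97 dB, so L₂ = 97.6 + (-11.97) = 85.6 dB SPL.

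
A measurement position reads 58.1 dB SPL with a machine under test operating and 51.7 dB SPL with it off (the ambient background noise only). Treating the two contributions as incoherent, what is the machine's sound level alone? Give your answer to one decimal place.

57.0 dB SPL

Remove the background by subtracting linear intensities:
L_src = 10·log₁₀(10^(58.1/10) − 10^(51.7/10)) = 10·log₁₀(497700) = 57.0 dB SPL.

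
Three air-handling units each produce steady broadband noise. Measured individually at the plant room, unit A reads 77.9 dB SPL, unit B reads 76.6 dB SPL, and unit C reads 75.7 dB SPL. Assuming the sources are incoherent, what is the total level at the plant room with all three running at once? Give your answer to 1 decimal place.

81.6 dB SPL

Uncorrelated sources add in intensity (power), not in dB.
L_total = 10·log₁₀(10^(77.9/10) + 10^(76.6/10) + 10^(75.7/10)) = 10·log₁₀(144500000) = 81.6 dB SPL.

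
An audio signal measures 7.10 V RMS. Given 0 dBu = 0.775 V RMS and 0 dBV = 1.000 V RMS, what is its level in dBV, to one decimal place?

dBV = 20·log₁₀(V / 1.000 V).
20·log₁₀(7.10/1.000) = +17.0 dBV.

+17.0 dBV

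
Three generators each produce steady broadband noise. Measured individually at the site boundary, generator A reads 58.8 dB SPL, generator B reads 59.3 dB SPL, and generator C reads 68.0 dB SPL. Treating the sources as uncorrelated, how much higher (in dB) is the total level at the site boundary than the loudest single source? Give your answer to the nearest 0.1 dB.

Uncorrelated sources add in intensity (power), not in dB.
L_total = 10·log₁₀(10^(58.8/10) + 10^(59.3/10) + 10^(68.0/10)) = 68.99 dB SPL.
Excess over the loudest (68.0 dB): 68.99 − 68.0 = 1.0 dB.

1.0 dB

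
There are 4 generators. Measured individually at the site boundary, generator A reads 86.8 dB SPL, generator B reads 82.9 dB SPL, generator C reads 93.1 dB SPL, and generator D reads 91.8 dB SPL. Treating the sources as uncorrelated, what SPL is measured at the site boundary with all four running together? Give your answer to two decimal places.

96.26 dB SPL

Incoherent sources sum as intensities:
L_total = 10·log₁₀(10^(86.8/10) + 10^(82.9/10) + 10^(93.1/10) + 10^(91.8/10)) = 10·log₁₀(4229000000) = 96.26 dB SPL.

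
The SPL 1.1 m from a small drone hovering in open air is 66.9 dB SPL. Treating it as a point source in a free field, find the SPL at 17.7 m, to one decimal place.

For a point source in a free field, ΔL = −20·log₁₀(d₂/d₁).
ΔL = −20·log₁₀(17.7/1.1) = -24.13 dB, so L₂ = 66.9 + (-24.13) = 42.8 dB SPL.

42.8 dB SPL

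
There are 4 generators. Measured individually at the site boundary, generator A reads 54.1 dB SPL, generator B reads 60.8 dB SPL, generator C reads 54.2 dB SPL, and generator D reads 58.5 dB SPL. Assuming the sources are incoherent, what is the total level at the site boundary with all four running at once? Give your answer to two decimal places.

Uncorrelated sources add in intensity (power), not in dB.
L_total = 10·log₁₀(10^(54.1/10) + 10^(60.8/10) + 10^(54.2/10) + 10^(58.5/10)) = 10·log₁₀(2430000) = 63.86 dB SPL.

63.86 dB SPL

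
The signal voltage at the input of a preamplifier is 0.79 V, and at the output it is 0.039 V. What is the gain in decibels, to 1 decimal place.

-26.1 dB

Voltage ratio → dB uses the 20·log₁₀ form:
20·log₁₀(0.039/0.79) = 20·log₁₀(0.04937) = -26.1 dB.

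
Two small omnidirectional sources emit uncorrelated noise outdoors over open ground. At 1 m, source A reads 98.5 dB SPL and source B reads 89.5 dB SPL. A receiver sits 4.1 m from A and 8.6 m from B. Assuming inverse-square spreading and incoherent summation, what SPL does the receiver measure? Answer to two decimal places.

86.37 dB SPL

At the listener: L_A = 98.5 − 20·log₁₀(4.1) = 86.244 dB; L_B = 89.5 − 20·log₁₀(8.6) = 70.810 dB.
Combined: 10·log₁₀(10^(86.244/10)+10^(70.810/10)) = 86.37 dB SPL.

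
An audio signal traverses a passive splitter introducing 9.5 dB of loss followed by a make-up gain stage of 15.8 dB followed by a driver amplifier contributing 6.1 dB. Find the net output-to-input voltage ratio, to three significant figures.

Net gain = (−9.5) + 15.8 + 6.1 = 12.4 dB.
Voltage ratio = 10^(12.4/20) = 4.17.

4.17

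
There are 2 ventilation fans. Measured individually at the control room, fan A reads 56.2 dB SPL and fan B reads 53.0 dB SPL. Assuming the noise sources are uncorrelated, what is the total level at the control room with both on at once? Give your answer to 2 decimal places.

57.90 dB SPL

Incoherent sources sum as intensities:
L_total = 10·log₁₀(10^(56.2/10) + 10^(53.0/10)) = 10·log₁₀(616400) = 57.90 dB SPL.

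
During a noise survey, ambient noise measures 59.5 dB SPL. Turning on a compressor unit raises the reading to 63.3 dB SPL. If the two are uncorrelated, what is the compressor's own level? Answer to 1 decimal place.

Remove the background by subtracting linear intensities:
L_src = 10·log₁₀(10^(63.3/10) − 10^(59.5/10)) = 10·log₁₀(1247000) = 61.0 dB SPL.

61.0 dB SPL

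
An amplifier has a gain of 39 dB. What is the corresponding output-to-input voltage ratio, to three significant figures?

89.1

Voltage ratio = 10^(dB/20).
10^(39/20) = 10^(1.950) = 89.1.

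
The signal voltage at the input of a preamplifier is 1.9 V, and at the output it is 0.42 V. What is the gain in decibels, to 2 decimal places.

For a voltage ratio, dB = 20·log₁₀(V₂/V₁).
20·log₁₀(0.42/1.9) = 20·log₁₀(0.2211) = -13.11 dB.

-13.11 dB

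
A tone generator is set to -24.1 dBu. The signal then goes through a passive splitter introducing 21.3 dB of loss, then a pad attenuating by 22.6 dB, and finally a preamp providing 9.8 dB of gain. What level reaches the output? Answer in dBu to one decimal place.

Cascaded gains and losses add directly in dB.
-24.1 − 21.3 − 22.6 + 9.8 = -58.2 dBu.

-58.2 dBu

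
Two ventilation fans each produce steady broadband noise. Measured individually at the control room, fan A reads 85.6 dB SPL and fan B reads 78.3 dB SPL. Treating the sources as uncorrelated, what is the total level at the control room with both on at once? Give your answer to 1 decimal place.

Uncorrelated sources add in intensity (power), not in dB.
L_total = 10·log₁₀(10^(85.6/10) + 10^(78.3/10)) = 10·log₁₀(430700000) = 86.3 dB SPL.

86.3 dB SPL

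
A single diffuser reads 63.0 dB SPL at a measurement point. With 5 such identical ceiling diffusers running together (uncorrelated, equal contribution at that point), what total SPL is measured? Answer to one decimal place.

5 equal incoherent sources raise the level by 10·log₁₀(5) = 6.99 dB.
L_total = 63.0 + 6.99 = 70.0 dB SPL.

70.0 dB SPL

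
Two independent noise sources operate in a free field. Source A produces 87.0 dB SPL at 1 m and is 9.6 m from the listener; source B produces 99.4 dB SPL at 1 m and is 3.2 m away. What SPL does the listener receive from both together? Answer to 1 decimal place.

At the listener: L_A = 87.0 − 20·log₁₀(9.6) = 67.35 dB; L_B = 99.4 − 20·log₁₀(3.2) = 89.30 dB.
Combined: 10·log₁₀(10^(67.35/10)+10^(89.30/10)) = 89.3 dB SPL.

89.3 dB SPL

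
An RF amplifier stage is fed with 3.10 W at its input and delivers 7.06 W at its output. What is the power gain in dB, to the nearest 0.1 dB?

3.6 dB

For a power ratio, dB = 10·log₁₀(P₂/P₁).
10·log₁₀(7.06/3.10) = 10·log₁₀(2.277) = 3.6 dB.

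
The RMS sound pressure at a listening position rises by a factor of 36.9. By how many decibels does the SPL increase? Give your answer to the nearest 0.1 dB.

Sound pressure is an amplitude quantity: ΔL = 20·log₁₀(p₂/p₁).
20·log₁₀(36.9) = 31.3 dB.

31.3 dB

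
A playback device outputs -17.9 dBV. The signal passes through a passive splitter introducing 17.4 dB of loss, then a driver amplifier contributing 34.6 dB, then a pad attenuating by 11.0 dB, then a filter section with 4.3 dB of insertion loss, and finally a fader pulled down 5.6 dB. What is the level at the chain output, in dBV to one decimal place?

-21.6 dBV

In dB, series stages simply add:
-17.9 − 17.4 + 34.6 − 11.0 − 4.3 − 5.6 = -21.6 dBV.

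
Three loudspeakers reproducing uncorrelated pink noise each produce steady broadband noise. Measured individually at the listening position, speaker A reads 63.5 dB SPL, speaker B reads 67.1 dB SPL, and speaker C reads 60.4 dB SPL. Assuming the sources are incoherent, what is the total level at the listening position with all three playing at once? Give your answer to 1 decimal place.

Add the sources as powers (linear), then convert back to dB:
L_total = 10·log₁₀(10^(63.5/10) + 10^(67.1/10) + 10^(60.4/10)) = 10·log₁₀(8464000) = 69.3 dB SPL.

69.3 dB SPL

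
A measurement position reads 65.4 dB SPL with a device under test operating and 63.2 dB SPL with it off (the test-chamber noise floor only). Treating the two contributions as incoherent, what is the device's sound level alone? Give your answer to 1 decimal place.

61.4 dB SPL

Background correction is a power subtraction:
L_src = 10·log₁₀(10^(65.4/10) − 10^(63.2/10)) = 10·log₁₀(1378000) = 61.4 dB SPL.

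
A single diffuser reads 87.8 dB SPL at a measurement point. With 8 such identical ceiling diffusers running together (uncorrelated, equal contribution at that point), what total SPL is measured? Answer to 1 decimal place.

96.8 dB SPL

8 equal incoherent sources raise the level by 10·log₁₀(8) = 9.03 dB.
L_total = 87.8 + 9.03 = 96.8 dB SPL.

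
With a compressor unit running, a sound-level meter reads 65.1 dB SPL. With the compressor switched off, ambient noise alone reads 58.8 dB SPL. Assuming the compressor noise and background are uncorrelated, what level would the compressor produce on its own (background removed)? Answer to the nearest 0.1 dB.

63.9 dB SPL

Background correction is a power subtraction:
L_src = 10·log₁₀(10^(65.1/10) − 10^(58.8/10)) = 10·log₁₀(2477000) = 63.9 dB SPL.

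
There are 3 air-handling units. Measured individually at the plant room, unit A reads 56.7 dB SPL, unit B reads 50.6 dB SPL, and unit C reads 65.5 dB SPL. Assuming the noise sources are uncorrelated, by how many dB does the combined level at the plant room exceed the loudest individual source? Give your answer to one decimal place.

0.7 dB

Uncorrelated sources add in intensity (power), not in dB.
L_total = 10·log₁₀(10^(56.7/10) + 10^(50.6/10) + 10^(65.5/10)) = 66.16 dB SPL.
Excess over the loudest (65.5 dB): 66.16 − 65.5 = 0.7 dB.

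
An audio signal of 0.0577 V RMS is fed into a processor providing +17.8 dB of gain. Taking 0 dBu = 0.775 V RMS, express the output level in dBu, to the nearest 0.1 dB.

-4.8 dBu

Input level: 20·log₁₀(0.0577/0.775) = -22.56 dBu.
Output: -22.56 + 17.8 = -4.8 dBu.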